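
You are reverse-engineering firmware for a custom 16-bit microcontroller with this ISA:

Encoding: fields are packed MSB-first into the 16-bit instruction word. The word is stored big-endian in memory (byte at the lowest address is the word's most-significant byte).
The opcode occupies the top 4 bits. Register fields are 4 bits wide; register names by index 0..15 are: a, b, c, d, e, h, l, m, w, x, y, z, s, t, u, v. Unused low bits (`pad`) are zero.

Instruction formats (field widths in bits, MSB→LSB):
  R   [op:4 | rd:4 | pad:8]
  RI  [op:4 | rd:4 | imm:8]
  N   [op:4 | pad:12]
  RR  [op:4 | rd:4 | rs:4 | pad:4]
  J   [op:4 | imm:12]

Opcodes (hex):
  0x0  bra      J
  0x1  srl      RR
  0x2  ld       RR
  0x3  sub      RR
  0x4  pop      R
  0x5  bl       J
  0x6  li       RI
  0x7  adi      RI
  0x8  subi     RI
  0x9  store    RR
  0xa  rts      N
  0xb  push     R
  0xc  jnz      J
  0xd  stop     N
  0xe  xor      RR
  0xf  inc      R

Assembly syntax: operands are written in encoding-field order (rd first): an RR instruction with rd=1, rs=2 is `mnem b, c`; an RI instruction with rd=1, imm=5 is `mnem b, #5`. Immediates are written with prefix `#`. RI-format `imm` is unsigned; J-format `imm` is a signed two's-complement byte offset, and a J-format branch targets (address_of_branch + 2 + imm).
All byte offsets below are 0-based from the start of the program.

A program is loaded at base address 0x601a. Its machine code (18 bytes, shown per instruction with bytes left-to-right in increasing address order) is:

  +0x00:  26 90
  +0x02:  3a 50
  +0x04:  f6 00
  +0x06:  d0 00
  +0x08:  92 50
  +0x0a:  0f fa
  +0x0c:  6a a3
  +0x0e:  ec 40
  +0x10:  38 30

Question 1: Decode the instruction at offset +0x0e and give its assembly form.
xor s, e

[0e] ec 40 → 0xec40
  op=0xec40>>12=0xe ⇒ xor (RR)
  rd@[11:8]=0xc ⇒ s
  rs@[7:4]=0x4 ⇒ e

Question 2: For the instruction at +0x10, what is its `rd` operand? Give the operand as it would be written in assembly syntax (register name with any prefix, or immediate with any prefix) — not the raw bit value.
off 0x10: read 38 30 as big → 0x3830
  op=0x3830>>12=0x3 ⇒ sub (RR)
  rd: (w>>8)&0xf=0x8 → w
  rs: (w>>4)&0xf=0x3 → d

w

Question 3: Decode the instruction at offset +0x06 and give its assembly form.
@+06  big-endian(d0 00) = 0xd000
  opcode bits[15:12]=0xd: stop/N

stop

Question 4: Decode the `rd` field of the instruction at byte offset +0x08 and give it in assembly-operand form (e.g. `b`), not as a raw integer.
off 0x08: read 92 50 as big → 0x9250
  op=0x9250>>12=0x9 ⇒ store (RR)
  rd@[11:8]=0x2 ⇒ c
  rs@[7:4]=0x5 ⇒ h

c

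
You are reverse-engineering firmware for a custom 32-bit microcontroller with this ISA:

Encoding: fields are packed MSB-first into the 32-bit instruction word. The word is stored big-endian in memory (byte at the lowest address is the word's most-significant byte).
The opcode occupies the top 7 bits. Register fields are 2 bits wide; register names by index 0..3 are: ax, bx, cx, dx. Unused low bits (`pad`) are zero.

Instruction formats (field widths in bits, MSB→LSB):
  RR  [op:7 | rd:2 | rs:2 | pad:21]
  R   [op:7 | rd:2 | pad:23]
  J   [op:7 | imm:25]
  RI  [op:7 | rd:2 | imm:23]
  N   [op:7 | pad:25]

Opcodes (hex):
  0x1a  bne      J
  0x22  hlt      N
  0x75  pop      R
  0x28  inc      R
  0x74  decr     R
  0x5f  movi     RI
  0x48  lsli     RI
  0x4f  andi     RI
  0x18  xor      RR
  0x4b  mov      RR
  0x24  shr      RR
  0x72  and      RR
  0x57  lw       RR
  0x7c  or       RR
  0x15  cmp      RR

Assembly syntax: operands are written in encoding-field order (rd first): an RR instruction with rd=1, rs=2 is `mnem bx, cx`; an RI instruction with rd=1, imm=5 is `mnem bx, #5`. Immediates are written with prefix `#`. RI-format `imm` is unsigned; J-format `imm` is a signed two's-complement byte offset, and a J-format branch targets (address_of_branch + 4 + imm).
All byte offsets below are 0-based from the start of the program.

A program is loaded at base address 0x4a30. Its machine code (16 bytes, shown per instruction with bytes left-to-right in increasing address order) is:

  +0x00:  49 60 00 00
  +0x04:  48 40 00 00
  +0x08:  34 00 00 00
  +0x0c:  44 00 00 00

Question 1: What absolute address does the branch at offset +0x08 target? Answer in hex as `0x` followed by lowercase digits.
+0x08: 34 00 00 00 ⇒ word 0x34000000 (big)
  op=0x34000000>>25=0x1a ⇒ bne (J)
  imm: (w>>0)&0x1ffffff=0x0 → #0
  target = base 0x4a30 + off 0x08 + 4 + imm 0 = 0x4a3c

0x4a3c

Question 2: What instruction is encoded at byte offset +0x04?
shr ax, cx

off 0x04: read 48 40 00 00 as big → 0x48400000
  op=0x48400000>>25=0x24 ⇒ shr (RR)
  [24:23] rd=0 = ax
  [22:21] rs=2 = cx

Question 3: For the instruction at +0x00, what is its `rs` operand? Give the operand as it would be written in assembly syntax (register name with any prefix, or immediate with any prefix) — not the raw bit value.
[00] 49 60 00 00 → 0x49600000
  top 7b → 0x24 → shr [RR]
  rd: (w>>23)&0x3=0x2 → cx
  rs: (w>>21)&0x3=0x3 → dx

dx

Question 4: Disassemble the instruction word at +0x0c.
hlt

+0x0c: 44 00 00 00 ⇒ word 0x44000000 (big)
  top 7b → 0x22 → hlt [N]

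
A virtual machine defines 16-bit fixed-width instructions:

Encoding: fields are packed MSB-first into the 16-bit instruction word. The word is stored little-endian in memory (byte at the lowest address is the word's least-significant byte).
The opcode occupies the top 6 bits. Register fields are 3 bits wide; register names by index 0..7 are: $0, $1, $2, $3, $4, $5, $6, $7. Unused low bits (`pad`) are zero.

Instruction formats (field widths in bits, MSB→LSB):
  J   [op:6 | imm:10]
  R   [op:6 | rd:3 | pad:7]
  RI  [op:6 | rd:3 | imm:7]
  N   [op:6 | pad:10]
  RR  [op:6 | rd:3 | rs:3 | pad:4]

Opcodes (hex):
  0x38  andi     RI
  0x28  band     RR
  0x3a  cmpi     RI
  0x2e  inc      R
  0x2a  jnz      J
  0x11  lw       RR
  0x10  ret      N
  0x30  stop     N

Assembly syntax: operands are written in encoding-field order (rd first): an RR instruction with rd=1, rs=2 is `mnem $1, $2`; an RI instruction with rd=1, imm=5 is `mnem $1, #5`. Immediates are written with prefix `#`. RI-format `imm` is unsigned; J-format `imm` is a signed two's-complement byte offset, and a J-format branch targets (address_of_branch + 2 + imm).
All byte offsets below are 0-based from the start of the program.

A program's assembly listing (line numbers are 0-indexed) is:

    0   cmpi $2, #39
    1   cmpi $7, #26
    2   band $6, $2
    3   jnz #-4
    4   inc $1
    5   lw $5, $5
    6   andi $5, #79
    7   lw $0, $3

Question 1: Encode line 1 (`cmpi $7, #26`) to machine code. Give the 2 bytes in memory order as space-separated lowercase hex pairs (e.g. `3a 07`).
9a eb

1. cmpi fields op=0x3a:6|rd=7:3|imm=26:7 → word eb9ah → 9a eb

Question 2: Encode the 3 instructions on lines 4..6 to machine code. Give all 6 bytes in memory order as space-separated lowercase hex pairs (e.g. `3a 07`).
80 b8 d0 46 cf e2

4. inc fields op=0x2e:6|rd=1:3|pad=0:7 → word b880h → 80 b8
5. lw fields op=0x11:6|rd=5:3|rs=5:3|pad=0:4 → word 46d0h → d0 46
6. andi fields op=0x38:6|rd=5:3|imm=79:7 → word e2cfh → cf e2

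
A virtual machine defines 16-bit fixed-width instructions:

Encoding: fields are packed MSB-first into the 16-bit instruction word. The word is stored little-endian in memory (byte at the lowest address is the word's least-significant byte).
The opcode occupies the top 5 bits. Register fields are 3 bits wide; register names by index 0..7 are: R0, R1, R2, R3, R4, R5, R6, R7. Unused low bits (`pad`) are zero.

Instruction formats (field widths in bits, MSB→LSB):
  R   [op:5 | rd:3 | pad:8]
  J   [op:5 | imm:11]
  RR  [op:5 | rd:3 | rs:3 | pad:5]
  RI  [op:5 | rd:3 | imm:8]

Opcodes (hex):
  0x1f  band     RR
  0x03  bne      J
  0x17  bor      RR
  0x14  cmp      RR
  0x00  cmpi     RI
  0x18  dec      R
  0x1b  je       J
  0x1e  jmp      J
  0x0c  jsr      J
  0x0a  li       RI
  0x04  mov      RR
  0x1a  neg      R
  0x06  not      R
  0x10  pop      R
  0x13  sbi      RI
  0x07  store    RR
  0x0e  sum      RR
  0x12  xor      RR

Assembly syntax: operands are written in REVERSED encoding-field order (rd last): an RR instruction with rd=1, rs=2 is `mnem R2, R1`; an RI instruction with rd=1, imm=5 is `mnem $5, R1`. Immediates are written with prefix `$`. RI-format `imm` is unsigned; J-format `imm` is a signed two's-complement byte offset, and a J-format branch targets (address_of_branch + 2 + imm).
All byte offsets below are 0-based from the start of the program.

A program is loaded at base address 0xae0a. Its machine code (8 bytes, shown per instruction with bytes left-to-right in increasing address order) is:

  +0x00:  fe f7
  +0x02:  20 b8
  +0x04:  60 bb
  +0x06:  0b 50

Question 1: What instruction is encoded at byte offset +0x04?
bor R3, R3

off 0x04: read 60 bb as little → 0xbb60
  opcode bits[15:11]=0x17: bor/RR
  rd@[10:8]=0x3 ⇒ R3
  rs@[7:5]=0x3 ⇒ R3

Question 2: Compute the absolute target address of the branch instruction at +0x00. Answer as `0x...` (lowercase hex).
0xae0a

[00] fe f7 → 0xf7fe
  op=0xf7fe>>11=0x1e ⇒ jmp (J)
  imm@[10:0]=0x7fe (s11→-2) ⇒ $-2
  target = base 0xae0a + off 0x00 + 2 + imm -2 = 0xae0a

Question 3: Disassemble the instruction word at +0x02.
bor R1, R0

+0x02: 20 b8 ⇒ word 0xb820 (little)
  op=0xb820>>11=0x17 ⇒ bor (RR)
  rd: (w>>8)&0x7=0x0 → R0
  rs: (w>>5)&0x7=0x1 → R1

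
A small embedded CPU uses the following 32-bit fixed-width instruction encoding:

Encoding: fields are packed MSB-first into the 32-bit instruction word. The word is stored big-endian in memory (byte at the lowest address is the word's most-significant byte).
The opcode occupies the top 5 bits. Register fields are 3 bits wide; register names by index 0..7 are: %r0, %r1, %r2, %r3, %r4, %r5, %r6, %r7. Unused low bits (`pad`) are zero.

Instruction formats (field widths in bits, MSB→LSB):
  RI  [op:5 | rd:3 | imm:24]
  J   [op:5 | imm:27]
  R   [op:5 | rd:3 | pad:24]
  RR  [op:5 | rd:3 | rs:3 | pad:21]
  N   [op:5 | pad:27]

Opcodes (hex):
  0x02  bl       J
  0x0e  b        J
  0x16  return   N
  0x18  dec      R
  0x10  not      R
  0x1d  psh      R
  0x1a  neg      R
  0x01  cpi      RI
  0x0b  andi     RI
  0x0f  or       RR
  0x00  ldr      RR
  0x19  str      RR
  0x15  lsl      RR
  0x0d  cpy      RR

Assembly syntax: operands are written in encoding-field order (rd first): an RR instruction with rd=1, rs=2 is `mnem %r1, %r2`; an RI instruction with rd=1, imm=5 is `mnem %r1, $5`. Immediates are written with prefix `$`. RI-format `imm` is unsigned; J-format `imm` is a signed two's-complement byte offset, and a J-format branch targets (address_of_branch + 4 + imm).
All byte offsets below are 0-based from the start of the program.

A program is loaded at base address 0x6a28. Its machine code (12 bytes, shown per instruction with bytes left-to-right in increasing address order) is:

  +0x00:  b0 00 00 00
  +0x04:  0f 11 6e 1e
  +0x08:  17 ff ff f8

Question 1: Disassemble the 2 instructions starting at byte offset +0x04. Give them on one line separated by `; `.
cpi %r7, $1142302; bl $-8

+0x04: 0f 11 6e 1e ⇒ word 0x0f116e1e (big)
  opcode bits[31:27]=0x1: cpi/RI
  rd@[26:24]=0x7 ⇒ %r7
  imm@[23:0]=0x116e1e ⇒ $1142302
+0x08: 17 ff ff f8 ⇒ word 0x17fffff8 (big)
  opcode bits[31:27]=0x2: bl/J
  imm@[26:0]=0x7fffff8 (s27→-8) ⇒ $-8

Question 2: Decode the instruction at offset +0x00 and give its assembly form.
return

[00] b0 00 00 00 → 0xb0000000
  op=0xb0000000>>27=0x16 ⇒ return (N)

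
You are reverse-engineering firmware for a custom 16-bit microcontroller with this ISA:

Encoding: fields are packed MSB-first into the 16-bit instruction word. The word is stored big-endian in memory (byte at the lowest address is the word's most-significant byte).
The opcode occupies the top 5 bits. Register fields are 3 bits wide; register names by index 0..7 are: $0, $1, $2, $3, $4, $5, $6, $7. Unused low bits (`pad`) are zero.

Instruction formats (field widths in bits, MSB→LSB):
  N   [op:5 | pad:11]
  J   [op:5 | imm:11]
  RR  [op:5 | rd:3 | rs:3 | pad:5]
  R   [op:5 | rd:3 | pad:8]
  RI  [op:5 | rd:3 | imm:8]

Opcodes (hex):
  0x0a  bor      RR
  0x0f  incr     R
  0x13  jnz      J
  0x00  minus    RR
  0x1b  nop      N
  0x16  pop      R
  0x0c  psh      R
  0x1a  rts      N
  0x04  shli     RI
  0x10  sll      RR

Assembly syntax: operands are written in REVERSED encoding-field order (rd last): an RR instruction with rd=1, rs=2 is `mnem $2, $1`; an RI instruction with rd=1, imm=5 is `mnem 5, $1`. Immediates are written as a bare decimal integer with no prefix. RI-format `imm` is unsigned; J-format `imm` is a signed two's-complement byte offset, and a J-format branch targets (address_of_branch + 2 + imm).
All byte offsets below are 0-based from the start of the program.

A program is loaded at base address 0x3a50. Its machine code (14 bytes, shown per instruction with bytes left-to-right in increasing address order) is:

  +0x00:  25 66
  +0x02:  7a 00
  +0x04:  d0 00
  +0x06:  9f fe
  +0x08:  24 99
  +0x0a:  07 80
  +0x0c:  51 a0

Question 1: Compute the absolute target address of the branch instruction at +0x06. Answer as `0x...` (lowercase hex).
0x3a56

[06] 9f fe → 0x9ffe
  op=0x9ffe>>11=0x13 ⇒ jnz (J)
  imm@[10:0]=0x7fe (s11→-2) ⇒ -2
  target = base 0x3a50 + off 0x06 + 2 + imm -2 = 0x3a56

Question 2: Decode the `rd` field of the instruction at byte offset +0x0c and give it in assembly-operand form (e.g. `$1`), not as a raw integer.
off 0x0c: read 51 a0 as big → 0x51a0
  top 5b → 0xa → bor [RR]
  [10:8] rd=1 = $1
  [7:5] rs=5 = $5

$1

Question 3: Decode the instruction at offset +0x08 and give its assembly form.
+0x08: 24 99 ⇒ word 0x2499 (big)
  op=0x2499>>11=0x4 ⇒ shli (RI)
  [10:8] rd=4 = $4
  [7:0] imm=153 = 153

shli 153, $4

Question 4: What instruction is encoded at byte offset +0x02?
[02] 7a 00 → 0x7a00
  opcode bits[15:11]=0xf: incr/R
  rd@[10:8]=0x2 ⇒ $2

incr $2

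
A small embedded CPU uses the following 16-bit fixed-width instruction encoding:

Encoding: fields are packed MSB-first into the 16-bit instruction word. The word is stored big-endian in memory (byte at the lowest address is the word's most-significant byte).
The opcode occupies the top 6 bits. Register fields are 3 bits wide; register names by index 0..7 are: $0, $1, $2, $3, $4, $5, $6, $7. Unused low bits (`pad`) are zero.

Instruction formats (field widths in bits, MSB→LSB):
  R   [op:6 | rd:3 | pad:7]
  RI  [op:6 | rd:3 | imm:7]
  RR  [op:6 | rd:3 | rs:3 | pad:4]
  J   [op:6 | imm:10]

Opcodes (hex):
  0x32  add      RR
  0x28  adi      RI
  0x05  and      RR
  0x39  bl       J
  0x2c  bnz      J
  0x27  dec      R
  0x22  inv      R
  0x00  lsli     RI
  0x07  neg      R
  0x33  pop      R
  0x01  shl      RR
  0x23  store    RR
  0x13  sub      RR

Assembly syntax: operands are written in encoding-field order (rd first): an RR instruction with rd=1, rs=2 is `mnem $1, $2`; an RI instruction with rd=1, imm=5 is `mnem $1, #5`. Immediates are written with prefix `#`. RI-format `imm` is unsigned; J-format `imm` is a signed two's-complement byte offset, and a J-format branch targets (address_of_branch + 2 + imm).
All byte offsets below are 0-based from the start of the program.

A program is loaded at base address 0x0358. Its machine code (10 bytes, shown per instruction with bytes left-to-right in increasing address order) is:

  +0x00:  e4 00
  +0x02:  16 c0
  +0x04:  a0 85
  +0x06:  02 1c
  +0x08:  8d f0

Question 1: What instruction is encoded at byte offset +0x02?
and $5, $4

@+02  big-endian(16 c0) = 0x16c0
  top 6b → 0x5 → and [RR]
  rd@[9:7]=0x5 ⇒ $5
  rs@[6:4]=0x4 ⇒ $4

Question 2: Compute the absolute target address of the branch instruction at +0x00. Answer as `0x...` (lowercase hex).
[00] e4 00 → 0xe400
  op=0xe400>>10=0x39 ⇒ bl (J)
  imm: (w>>0)&0x3ff=0x0 → #0
  target = base 0x0358 + off 0x00 + 2 + imm 0 = 0x035a

0x035a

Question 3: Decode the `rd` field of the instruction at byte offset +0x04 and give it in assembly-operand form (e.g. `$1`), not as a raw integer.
$1

off 0x04: read a0 85 as big → 0xa085
  top 6b → 0x28 → adi [RI]
  rd@[9:7]=0x1 ⇒ $1
  imm@[6:0]=0x5 ⇒ #5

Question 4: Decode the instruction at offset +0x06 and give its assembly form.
lsli $4, #28

+0x06: 02 1c ⇒ word 0x021c (big)
  opcode bits[15:10]=0x0: lsli/RI
  rd@[9:7]=0x4 ⇒ $4
  imm@[6:0]=0x1c ⇒ #28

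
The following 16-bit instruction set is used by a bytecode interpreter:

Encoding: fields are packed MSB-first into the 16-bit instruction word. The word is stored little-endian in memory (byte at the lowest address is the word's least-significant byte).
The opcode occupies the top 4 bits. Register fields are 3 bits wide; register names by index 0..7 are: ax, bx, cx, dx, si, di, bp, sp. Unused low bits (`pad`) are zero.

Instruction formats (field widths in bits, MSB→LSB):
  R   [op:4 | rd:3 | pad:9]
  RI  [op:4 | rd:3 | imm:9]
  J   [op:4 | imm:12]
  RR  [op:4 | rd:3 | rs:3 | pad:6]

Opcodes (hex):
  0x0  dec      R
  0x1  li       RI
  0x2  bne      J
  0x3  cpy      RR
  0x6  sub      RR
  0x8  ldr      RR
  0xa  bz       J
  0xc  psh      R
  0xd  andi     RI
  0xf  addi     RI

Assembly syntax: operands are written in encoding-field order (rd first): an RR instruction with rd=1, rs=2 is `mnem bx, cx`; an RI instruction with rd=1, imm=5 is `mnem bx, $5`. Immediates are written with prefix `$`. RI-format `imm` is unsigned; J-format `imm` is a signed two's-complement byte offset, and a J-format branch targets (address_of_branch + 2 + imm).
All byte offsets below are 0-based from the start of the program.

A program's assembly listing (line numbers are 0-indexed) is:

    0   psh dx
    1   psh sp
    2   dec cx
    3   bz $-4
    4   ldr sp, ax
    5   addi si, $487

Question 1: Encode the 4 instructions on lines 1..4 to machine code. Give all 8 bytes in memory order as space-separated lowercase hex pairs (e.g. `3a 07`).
00 ce 00 04 fc af 00 8e

L1: psh op=0xc:4|rd=7:3|pad=0:9 ⇒ 0xce00 ⇒ little 00 ce
L2: dec op=0x0:4|rd=2:3|pad=0:9 ⇒ 0x0400 ⇒ little 00 04
L3: bz op=0xa:4|imm=-4:12 ⇒ 0xaffc ⇒ little fc af
L4: ldr op=0x8:4|rd=7:3|rs=0:3|pad=0:6 ⇒ 0x8e00 ⇒ little 00 8e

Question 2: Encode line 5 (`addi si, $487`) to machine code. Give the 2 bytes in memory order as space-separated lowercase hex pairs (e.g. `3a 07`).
5. addi fields op=0xf:4|rd=4:3|imm=487:9 → word f9e7h → e7 f9

e7 f9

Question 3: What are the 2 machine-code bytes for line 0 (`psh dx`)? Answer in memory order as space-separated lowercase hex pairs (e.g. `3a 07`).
0. psh fields op=0xc:4|rd=3:3|pad=0:9 → word c600h → 00 c6

00 c6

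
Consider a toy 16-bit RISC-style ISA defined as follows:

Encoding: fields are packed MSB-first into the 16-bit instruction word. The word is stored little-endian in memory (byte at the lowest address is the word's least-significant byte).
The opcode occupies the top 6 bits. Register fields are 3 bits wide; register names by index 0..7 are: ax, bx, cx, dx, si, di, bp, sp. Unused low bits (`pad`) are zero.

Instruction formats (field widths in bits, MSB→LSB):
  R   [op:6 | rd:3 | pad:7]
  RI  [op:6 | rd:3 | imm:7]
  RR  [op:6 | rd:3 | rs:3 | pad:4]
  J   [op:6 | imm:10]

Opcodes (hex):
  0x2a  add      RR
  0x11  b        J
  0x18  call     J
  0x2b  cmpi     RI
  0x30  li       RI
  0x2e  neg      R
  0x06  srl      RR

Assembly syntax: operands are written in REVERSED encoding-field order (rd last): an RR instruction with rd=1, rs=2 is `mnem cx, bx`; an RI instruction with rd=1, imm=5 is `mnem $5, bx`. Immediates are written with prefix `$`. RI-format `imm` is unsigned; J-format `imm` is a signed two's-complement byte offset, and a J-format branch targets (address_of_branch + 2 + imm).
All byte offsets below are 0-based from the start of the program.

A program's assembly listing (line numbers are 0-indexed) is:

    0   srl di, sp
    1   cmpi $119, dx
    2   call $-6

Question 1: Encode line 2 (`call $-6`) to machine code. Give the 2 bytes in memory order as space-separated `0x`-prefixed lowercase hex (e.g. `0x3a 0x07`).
line 2 (call): pack op=0x18:6|imm=-6:10 = 0x63fa; little→ fa 63

0xfa 0x63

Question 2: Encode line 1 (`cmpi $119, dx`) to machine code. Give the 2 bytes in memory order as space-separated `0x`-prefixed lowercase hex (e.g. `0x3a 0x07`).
1. cmpi fields op=0x2b:6|rd=3:3|imm=119:7 → word adf7h → f7 ad

0xf7 0xad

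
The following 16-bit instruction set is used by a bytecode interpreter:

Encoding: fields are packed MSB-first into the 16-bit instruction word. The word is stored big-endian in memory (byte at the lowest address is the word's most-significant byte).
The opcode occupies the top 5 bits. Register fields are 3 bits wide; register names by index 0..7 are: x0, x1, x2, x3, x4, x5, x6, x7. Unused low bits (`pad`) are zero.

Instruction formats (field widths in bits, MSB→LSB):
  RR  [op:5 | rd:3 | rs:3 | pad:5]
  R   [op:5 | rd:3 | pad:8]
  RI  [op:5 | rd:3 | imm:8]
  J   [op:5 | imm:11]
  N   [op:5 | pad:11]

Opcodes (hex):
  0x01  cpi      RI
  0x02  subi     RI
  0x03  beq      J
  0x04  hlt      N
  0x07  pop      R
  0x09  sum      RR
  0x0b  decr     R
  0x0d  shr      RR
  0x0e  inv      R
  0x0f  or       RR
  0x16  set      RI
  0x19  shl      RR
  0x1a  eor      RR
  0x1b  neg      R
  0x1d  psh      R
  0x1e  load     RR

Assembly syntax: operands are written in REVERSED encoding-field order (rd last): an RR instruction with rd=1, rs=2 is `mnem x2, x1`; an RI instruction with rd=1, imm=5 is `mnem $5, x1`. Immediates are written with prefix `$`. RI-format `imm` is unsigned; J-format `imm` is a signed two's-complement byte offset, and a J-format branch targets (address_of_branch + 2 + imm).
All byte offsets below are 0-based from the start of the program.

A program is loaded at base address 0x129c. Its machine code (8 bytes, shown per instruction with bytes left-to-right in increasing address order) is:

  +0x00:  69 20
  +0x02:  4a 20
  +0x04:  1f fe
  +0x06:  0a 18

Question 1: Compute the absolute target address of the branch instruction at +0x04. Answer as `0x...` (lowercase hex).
@+04  big-endian(1f fe) = 0x1ffe
  op=0x1ffe>>11=0x3 ⇒ beq (J)
  [10:0] imm=2046 (s11→-2) = $-2
  target = base 0x129c + off 0x04 + 2 + imm -2 = 0x12a0

0x12a0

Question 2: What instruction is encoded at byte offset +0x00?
[00] 69 20 → 0x6920
  top 5b → 0xd → shr [RR]
  [10:8] rd=1 = x1
  [7:5] rs=1 = x1

shr x1, x1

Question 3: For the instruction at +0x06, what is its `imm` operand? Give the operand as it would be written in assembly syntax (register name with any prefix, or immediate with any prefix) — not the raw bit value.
@+06  big-endian(0a 18) = 0x0a18
  op=0x0a18>>11=0x1 ⇒ cpi (RI)
  rd@[10:8]=0x2 ⇒ x2
  imm@[7:0]=0x18 ⇒ $24

$24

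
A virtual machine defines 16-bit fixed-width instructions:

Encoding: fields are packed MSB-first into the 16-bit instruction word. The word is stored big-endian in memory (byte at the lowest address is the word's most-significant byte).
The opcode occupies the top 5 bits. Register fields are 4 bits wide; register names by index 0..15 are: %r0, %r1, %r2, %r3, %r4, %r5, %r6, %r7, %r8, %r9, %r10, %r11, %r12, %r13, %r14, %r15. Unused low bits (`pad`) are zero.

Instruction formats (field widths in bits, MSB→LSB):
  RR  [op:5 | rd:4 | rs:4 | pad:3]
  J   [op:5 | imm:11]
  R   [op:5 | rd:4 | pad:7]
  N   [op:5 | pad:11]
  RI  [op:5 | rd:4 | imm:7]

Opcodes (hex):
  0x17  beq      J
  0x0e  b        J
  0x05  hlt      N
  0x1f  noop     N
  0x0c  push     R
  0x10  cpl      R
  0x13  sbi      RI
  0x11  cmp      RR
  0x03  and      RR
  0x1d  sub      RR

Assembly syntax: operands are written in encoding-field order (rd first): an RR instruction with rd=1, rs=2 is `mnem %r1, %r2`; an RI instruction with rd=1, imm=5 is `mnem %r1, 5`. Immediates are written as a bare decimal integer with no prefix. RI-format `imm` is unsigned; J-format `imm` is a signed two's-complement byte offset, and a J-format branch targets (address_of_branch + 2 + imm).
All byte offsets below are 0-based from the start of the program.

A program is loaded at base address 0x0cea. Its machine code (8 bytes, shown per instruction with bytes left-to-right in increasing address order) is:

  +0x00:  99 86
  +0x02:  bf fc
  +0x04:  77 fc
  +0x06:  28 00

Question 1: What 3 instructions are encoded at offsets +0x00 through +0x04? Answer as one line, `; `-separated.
sbi %r3, 6; beq -4; b -4

off 0x00: read 99 86 as big → 0x9986
  top 5b → 0x13 → sbi [RI]
  rd@[10:7]=0x3 ⇒ %r3
  imm@[6:0]=0x6 ⇒ 6
off 0x02: read bf fc as big → 0xbffc
  top 5b → 0x17 → beq [J]
  imm@[10:0]=0x7fc (s11→-4) ⇒ -4
off 0x04: read 77 fc as big → 0x77fc
  top 5b → 0xe → b [J]
  imm@[10:0]=0x7fc (s11→-4) ⇒ -4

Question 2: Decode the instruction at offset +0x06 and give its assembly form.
@+06  big-endian(28 00) = 0x2800
  top 5b → 0x5 → hlt [N]

hlt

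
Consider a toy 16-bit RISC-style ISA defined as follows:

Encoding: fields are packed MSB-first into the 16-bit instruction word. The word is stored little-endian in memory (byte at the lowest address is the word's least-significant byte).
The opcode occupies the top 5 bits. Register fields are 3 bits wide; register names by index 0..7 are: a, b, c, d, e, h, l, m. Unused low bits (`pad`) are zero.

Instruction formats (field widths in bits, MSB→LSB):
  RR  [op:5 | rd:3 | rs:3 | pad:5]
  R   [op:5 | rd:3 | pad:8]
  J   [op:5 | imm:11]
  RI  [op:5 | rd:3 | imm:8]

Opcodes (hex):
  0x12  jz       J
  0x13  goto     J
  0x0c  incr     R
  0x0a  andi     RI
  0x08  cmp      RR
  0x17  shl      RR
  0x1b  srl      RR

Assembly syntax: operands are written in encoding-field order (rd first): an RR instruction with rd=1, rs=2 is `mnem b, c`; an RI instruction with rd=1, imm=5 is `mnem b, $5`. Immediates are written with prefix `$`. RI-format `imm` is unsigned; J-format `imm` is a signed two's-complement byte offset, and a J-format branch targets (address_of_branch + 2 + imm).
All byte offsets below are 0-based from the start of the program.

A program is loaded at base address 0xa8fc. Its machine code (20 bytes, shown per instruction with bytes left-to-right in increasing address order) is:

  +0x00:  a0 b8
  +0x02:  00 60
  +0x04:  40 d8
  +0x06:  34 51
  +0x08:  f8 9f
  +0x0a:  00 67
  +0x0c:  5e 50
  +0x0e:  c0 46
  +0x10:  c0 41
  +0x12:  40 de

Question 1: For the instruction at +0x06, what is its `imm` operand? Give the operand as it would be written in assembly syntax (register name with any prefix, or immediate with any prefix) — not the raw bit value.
+0x06: 34 51 ⇒ word 0x5134 (little)
  opcode bits[15:11]=0xa: andi/RI
  [10:8] rd=1 = b
  [7:0] imm=52 = $52

$52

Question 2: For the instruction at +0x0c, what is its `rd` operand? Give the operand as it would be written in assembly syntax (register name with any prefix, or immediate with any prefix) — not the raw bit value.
a

off 0x0c: read 5e 50 as little → 0x505e
  op=0x505e>>11=0xa ⇒ andi (RI)
  rd@[10:8]=0x0 ⇒ a
  imm@[7:0]=0x5e ⇒ $94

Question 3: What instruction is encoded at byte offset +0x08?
@+08  little-endian(f8 9f) = 0x9ff8
  op=0x9ff8>>11=0x13 ⇒ goto (J)
  imm: (w>>0)&0x7ff=0x7f8 (s11→-8) → $-8

goto $-8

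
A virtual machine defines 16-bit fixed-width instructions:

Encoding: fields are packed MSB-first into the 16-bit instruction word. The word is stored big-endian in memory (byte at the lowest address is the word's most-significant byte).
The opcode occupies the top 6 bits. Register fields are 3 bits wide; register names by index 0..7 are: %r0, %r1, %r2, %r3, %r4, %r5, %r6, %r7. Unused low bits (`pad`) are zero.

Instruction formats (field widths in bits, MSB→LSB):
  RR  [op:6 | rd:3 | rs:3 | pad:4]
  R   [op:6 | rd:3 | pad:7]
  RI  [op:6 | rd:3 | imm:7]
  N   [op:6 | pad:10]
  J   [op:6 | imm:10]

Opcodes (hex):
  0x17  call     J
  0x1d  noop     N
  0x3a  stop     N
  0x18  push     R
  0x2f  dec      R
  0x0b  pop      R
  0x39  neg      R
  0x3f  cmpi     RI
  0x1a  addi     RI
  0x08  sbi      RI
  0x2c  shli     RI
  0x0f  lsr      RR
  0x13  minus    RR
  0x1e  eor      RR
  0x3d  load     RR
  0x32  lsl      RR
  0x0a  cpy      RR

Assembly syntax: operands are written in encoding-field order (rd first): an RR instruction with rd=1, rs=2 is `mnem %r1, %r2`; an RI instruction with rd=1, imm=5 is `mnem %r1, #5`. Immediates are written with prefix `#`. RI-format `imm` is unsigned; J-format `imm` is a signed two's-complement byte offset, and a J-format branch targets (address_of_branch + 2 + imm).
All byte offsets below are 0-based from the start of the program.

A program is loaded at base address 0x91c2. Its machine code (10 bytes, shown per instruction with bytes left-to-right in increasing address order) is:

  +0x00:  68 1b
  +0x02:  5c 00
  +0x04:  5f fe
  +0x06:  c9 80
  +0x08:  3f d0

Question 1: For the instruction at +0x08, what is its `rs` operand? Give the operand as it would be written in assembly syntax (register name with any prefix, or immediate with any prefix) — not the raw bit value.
%r5

off 0x08: read 3f d0 as big → 0x3fd0
  top 6b → 0xf → lsr [RR]
  [9:7] rd=7 = %r7
  [6:4] rs=5 = %r5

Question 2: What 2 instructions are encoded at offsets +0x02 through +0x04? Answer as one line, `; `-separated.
call #0; call #-2

+0x02: 5c 00 ⇒ word 0x5c00 (big)
  op=0x5c00>>10=0x17 ⇒ call (J)
  imm: (w>>0)&0x3ff=0x0 → #0
+0x04: 5f fe ⇒ word 0x5ffe (big)
  op=0x5ffe>>10=0x17 ⇒ call (J)
  imm: (w>>0)&0x3ff=0x3fe (s10→-2) → #-2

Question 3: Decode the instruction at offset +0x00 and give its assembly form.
addi %r0, #27

off 0x00: read 68 1b as big → 0x681b
  opcode bits[15:10]=0x1a: addi/RI
  rd: (w>>7)&0x7=0x0 → %r0
  imm: (w>>0)&0x7f=0x1b → #27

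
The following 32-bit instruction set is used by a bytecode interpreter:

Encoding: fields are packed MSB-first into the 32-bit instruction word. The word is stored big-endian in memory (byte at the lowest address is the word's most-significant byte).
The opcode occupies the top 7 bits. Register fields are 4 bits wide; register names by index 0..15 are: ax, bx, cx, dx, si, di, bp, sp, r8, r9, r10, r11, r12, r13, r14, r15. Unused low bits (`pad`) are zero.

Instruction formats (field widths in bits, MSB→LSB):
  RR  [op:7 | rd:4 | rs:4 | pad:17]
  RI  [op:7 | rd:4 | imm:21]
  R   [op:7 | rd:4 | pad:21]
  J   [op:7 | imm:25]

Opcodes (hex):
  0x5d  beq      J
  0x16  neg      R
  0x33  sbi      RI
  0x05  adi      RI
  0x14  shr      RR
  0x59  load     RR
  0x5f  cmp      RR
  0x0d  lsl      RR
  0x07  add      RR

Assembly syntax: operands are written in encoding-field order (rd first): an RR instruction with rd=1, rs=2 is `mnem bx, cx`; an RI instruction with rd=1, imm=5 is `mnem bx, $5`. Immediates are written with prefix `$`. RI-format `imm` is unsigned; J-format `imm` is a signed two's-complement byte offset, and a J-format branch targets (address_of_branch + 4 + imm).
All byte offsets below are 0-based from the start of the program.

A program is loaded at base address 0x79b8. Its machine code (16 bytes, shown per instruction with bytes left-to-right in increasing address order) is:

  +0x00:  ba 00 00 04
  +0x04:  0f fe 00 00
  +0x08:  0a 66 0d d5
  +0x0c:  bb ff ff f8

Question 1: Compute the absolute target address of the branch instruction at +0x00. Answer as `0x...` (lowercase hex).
0x79c0

@+00  big-endian(ba 00 00 04) = 0xba000004
  top 7b → 0x5d → beq [J]
  imm: (w>>0)&0x1ffffff=0x4 → $4
  target = base 0x79b8 + off 0x00 + 4 + imm 4 = 0x79c0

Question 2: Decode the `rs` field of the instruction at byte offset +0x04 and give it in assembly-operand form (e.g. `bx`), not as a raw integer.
r15

off 0x04: read 0f fe 00 00 as big → 0x0ffe0000
  op=0x0ffe0000>>25=0x7 ⇒ add (RR)
  rd@[24:21]=0xf ⇒ r15
  rs@[20:17]=0xf ⇒ r15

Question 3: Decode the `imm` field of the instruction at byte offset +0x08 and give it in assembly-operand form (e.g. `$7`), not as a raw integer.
$396757

+0x08: 0a 66 0d d5 ⇒ word 0x0a660dd5 (big)
  opcode bits[31:25]=0x5: adi/RI
  rd@[24:21]=0x3 ⇒ dx
  imm@[20:0]=0x60dd5 ⇒ $396757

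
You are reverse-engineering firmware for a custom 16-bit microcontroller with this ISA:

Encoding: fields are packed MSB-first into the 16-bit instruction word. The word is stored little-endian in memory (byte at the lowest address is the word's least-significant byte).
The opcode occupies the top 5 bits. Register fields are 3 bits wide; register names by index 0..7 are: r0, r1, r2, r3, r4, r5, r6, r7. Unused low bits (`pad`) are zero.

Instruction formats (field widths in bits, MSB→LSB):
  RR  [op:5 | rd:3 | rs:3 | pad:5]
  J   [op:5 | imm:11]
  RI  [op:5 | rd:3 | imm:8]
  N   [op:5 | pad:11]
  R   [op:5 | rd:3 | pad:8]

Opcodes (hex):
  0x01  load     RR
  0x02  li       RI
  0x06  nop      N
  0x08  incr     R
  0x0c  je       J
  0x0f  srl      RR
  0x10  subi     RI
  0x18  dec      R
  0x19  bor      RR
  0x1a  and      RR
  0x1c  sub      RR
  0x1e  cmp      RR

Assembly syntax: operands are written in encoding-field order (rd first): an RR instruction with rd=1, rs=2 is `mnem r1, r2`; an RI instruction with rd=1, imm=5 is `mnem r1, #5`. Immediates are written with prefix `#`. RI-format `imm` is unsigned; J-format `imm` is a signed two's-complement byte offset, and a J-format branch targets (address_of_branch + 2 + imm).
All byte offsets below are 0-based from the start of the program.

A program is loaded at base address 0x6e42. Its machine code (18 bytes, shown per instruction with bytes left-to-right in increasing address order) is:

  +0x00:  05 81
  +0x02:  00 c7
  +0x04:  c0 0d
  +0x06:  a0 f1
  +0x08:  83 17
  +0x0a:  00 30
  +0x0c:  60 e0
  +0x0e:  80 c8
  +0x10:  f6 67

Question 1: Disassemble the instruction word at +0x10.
[10] f6 67 → 0x67f6
  op=0x67f6>>11=0xc ⇒ je (J)
  [10:0] imm=2038 (s11→-10) = #-10

je #-10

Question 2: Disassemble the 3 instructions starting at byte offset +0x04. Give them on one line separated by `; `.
load r5, r6; cmp r1, r5; li r7, #131

@+04  little-endian(c0 0d) = 0x0dc0
  op=0x0dc0>>11=0x1 ⇒ load (RR)
  [10:8] rd=5 = r5
  [7:5] rs=6 = r6
@+06  little-endian(a0 f1) = 0xf1a0
  op=0xf1a0>>11=0x1e ⇒ cmp (RR)
  [10:8] rd=1 = r1
  [7:5] rs=5 = r5
@+08  little-endian(83 17) = 0x1783
  op=0x1783>>11=0x2 ⇒ li (RI)
  [10:8] rd=7 = r7
  [7:0] imm=131 = #131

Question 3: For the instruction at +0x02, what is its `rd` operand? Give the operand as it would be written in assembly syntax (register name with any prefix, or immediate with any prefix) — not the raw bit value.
r7

@+02  little-endian(00 c7) = 0xc700
  op=0xc700>>11=0x18 ⇒ dec (R)
  [10:8] rd=7 = r7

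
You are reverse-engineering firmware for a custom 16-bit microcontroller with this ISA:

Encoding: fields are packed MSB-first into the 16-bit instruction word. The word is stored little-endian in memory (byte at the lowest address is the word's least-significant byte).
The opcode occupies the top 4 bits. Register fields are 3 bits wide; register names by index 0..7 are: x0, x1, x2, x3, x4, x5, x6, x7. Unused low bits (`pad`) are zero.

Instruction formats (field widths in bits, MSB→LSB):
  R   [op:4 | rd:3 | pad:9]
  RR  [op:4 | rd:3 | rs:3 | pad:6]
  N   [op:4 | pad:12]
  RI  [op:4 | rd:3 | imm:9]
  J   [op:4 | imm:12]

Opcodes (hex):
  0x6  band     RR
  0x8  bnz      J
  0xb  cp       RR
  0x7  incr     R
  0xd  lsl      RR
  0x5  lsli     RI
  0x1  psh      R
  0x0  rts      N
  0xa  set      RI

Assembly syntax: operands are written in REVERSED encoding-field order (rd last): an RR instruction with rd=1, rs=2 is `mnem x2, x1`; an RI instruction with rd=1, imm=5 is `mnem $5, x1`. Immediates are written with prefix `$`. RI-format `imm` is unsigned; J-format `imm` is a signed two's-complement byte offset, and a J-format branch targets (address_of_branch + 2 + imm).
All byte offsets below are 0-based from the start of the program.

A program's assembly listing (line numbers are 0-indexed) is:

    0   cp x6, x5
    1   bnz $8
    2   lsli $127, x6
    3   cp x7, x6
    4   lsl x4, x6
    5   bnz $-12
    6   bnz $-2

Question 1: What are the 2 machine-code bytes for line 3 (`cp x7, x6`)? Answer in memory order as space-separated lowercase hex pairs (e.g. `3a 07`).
c0 bd

3. cp fields op=0xb:4|rd=6:3|rs=7:3|pad=0:6 → word bdc0h → c0 bd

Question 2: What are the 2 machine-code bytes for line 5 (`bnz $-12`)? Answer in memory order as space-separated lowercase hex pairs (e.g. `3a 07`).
f4 8f

L5: bnz op=0x8:4|imm=-12:12 ⇒ 0x8ff4 ⇒ little f4 8f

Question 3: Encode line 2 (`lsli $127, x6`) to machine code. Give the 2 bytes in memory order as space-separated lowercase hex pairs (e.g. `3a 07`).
line 2 (lsli): pack op=0x5:4|rd=6:3|imm=127:9 = 0x5c7f; little→ 7f 5c

7f 5c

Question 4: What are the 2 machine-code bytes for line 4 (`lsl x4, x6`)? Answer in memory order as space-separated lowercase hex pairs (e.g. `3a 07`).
00 dd

4. lsl fields op=0xd:4|rd=6:3|rs=4:3|pad=0:6 → word dd00h → 00 dd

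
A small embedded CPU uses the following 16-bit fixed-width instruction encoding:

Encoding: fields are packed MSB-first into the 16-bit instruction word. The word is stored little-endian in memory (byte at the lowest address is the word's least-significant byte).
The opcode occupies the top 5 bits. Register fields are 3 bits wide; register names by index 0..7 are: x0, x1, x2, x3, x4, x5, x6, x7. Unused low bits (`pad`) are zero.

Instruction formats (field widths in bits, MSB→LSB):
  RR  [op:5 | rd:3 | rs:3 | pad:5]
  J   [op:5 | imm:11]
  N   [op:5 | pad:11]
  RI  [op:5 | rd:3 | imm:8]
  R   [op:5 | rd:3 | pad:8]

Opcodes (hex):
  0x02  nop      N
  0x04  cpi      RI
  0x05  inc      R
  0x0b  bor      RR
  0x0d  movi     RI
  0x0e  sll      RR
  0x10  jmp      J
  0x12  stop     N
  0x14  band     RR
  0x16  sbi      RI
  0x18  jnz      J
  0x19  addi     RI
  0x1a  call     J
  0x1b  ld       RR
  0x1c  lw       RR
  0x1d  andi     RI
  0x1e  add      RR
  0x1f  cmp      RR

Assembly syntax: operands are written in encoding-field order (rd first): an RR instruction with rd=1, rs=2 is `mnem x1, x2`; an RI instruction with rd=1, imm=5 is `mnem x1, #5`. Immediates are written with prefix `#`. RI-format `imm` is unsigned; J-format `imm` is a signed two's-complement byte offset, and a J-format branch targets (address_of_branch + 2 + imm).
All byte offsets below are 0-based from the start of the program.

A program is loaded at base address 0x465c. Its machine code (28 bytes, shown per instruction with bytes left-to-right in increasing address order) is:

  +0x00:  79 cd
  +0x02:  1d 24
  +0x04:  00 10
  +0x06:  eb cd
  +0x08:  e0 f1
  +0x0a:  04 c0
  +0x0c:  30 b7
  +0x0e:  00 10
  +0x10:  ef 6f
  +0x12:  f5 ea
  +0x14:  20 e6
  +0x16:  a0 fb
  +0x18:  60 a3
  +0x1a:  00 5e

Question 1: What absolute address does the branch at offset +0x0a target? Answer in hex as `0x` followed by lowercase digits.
+0x0a: 04 c0 ⇒ word 0xc004 (little)
  top 5b → 0x18 → jnz [J]
  [10:0] imm=4 = #4
  target = base 0x465c + off 0x0a + 2 + imm 4 = 0x466c

0x466c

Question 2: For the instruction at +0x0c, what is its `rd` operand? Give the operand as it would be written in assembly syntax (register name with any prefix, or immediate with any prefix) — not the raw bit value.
@+0c  little-endian(30 b7) = 0xb730
  op=0xb730>>11=0x16 ⇒ sbi (RI)
  rd: (w>>8)&0x7=0x7 → x7
  imm: (w>>0)&0xff=0x30 → #48

x7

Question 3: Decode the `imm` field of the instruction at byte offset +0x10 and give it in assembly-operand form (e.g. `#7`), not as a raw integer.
@+10  little-endian(ef 6f) = 0x6fef
  opcode bits[15:11]=0xd: movi/RI
  [10:8] rd=7 = x7
  [7:0] imm=239 = #239

#239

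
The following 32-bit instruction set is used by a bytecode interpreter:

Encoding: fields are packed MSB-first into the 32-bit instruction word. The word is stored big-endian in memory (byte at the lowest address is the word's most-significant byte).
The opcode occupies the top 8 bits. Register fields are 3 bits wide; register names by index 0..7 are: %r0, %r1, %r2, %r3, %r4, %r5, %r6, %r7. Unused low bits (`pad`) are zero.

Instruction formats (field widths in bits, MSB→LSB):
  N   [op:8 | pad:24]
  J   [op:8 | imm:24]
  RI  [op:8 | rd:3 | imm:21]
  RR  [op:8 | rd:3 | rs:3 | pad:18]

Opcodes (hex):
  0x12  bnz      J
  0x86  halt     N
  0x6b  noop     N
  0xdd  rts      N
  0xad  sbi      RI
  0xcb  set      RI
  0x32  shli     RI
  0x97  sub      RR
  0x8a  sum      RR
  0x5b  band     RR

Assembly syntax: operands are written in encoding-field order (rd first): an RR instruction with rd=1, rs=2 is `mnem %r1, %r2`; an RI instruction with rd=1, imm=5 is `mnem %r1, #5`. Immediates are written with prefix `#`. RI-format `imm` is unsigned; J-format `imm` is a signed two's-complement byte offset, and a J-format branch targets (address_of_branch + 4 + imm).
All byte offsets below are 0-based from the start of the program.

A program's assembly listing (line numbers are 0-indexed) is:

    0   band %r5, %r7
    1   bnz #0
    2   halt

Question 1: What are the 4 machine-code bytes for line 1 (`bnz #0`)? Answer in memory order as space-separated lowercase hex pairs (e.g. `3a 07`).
12 00 00 00

L1: bnz op=0x12:8|imm=0:24 ⇒ 0x12000000 ⇒ big 12 00 00 00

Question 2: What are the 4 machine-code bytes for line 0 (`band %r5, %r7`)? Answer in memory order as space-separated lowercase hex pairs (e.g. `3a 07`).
L0: band op=0x5b:8|rd=5:3|rs=7:3|pad=0:18 ⇒ 0x5bbc0000 ⇒ big 5b bc 00 00

5b bc 00 00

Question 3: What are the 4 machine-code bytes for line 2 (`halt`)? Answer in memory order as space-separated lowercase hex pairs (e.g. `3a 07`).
86 00 00 00

2. halt fields op=0x86:8|pad=0:24 → word 86000000h → 86 00 00 00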